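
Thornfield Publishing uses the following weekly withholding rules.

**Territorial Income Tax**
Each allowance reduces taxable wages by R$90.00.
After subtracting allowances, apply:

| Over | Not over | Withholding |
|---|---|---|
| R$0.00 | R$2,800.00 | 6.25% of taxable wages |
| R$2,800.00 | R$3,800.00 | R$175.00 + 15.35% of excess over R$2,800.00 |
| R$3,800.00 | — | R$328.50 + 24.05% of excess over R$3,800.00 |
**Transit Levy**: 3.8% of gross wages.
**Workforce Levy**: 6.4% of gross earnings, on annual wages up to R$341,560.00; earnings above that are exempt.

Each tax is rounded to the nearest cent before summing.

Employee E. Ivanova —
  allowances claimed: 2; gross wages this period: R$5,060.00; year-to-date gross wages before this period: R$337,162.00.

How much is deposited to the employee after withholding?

Territorial Income Tax: taxable = R$5,060.00 − 2×R$90.00 = R$4,880.00
  R$328.50 + 24.05% × (R$4,880.00 − R$3,800.00) = R$328.50 + 24.05% × R$1,080.00 = R$588.24
Transit Levy: 3.8% × R$5,060.00 = R$192.28
Workforce Levy: cap R$341,560.00 − YTD R$337,162.00 = R$4,398.00 subject; 6.4% × R$4,398.00 = R$281.47
Total withheld: R$588.24 + R$192.28 + R$281.47 = R$1,061.99
Net pay: R$5,060.00 − R$1,061.99 = R$3,998.01

R$3,998.01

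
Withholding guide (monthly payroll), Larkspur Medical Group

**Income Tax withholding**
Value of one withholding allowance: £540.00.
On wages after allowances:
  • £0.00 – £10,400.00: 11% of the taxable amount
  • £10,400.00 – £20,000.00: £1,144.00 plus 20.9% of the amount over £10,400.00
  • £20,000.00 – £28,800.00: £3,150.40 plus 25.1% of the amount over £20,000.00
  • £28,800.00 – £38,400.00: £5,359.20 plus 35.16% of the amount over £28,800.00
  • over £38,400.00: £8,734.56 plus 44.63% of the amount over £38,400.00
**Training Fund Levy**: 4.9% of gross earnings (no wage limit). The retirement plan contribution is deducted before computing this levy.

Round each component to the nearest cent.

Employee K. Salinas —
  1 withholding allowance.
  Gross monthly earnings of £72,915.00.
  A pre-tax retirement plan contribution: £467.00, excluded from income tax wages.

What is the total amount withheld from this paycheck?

£27,239.13

Income Tax: taxable = £72,915.00 − £467.00 − 1×£540.00 = £71,908.00
  £8,734.56 + 44.63% × (£71,908.00 − £38,400.00) = £8,734.56 + 44.63% × £33,508.00 = £23,689.18
Training Fund Levy: 4.9% × £72,448.00 = £3,549.95
Total: £23,689.18 + £3,549.95 = £27,239.13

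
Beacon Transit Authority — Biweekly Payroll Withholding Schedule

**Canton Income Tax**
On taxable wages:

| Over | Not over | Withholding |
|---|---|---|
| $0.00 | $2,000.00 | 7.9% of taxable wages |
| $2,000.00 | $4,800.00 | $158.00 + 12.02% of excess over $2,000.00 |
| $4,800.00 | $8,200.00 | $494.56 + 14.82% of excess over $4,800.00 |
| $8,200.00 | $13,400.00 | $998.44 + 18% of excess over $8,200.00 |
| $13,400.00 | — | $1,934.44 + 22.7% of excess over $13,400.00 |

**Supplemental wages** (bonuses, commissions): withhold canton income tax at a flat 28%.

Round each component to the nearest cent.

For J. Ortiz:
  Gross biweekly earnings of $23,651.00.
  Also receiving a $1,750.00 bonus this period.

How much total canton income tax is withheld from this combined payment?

$4,751.42

Canton Income Tax: taxable = $23,651.00
  $1,934.44 + 22.7% × ($23,651.00 − $13,400.00) = $1,934.44 + 22.7% × $10,251.00 = $4,261.42
Supplemental (28% flat on bonus): 28% × $1,750.00 = $490.00
Total canton income tax: $4,261.42 + $490.00 = $4,751.42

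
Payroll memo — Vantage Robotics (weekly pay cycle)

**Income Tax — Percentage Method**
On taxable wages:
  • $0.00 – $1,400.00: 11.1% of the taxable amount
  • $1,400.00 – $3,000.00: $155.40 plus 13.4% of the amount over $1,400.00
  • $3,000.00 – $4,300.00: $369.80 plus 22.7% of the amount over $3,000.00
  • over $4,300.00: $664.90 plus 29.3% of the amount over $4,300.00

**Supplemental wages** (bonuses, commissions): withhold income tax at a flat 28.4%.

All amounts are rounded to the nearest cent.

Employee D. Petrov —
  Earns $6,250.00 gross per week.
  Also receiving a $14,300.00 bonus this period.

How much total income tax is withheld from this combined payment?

Income Tax: taxable = $6,250.00
  $664.90 + 29.3% × ($6,250.00 − $4,300.00) = $664.90 + 29.3% × $1,950.00 = $1,236.25
Supplemental (28.4% flat on bonus): 28.4% × $14,300.00 = $4,061.20
Total income tax: $1,236.25 + $4,061.20 = $5,297.45

$5,297.45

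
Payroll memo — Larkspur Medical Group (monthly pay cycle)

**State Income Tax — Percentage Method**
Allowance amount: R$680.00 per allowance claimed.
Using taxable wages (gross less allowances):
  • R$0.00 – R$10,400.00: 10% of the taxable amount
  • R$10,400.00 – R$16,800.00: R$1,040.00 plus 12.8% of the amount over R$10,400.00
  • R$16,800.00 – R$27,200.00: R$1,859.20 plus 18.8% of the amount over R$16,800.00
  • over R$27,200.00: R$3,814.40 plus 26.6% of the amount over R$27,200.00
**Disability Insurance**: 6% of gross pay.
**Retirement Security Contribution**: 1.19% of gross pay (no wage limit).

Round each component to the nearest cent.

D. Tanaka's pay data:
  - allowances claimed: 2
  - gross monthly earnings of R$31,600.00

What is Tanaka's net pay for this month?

State Income Tax: taxable = R$31,600.00 − 2×R$680.00 = R$30,240.00
  R$3,814.40 + 26.6% × (R$30,240.00 − R$27,200.00) = R$3,814.40 + 26.6% × R$3,040.00 = R$4,623.04
Disability Insurance: 6% × R$31,600.00 = R$1,896.00
Retirement Security Contribution: 1.19% × R$31,600.00 = R$376.04
Total withheld: R$4,623.04 + R$1,896.00 + R$376.04 = R$6,895.08
Net pay: R$31,600.00 − R$6,895.08 = R$24,704.92

R$24,704.92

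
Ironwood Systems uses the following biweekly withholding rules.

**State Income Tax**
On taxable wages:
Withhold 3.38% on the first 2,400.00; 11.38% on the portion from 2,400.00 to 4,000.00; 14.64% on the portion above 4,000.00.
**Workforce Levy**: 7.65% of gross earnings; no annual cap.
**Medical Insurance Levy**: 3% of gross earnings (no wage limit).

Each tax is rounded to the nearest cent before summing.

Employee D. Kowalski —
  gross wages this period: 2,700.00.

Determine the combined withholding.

State Income Tax: taxable = 2,700.00
  81.12 + 11.38% × (2,700.00 − 2,400.00) = 81.12 + 11.38% × 300.00 = 115.26
Workforce Levy: 7.65% × 2,700.00 = 206.55
Medical Insurance Levy: 3% × 2,700.00 = 81.00
Total: 115.26 + 206.55 + 81.00 = 402.81

402.81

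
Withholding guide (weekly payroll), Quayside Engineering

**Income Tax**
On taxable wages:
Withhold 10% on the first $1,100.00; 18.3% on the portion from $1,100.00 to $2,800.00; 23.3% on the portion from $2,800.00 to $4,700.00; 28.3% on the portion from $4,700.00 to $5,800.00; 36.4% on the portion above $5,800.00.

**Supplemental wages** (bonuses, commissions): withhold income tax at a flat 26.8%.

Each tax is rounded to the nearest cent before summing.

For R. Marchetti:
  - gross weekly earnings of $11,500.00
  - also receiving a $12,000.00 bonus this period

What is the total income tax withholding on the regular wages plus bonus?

$6,465.90

Income Tax: taxable = $11,500.00
  $1,175.10 + 36.4% × ($11,500.00 − $5,800.00) = $1,175.10 + 36.4% × $5,700.00 = $3,249.90
Supplemental (26.8% flat on bonus): 26.8% × $12,000.00 = $3,216.00
Total income tax: $3,249.90 + $3,216.00 = $6,465.90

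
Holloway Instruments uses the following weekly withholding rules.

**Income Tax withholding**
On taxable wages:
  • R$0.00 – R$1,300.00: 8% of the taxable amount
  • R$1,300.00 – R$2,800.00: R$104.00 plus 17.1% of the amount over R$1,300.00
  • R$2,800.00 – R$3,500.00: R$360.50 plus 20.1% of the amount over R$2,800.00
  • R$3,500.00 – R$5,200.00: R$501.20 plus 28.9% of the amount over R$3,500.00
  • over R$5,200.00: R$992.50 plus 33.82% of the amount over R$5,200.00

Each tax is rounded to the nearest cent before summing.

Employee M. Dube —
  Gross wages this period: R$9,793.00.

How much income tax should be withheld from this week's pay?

R$2,545.85

Income Tax: taxable = R$9,793.00
  R$992.50 + 33.82% × (R$9,793.00 − R$5,200.00) = R$992.50 + 33.82% × R$4,593.00 = R$2,545.85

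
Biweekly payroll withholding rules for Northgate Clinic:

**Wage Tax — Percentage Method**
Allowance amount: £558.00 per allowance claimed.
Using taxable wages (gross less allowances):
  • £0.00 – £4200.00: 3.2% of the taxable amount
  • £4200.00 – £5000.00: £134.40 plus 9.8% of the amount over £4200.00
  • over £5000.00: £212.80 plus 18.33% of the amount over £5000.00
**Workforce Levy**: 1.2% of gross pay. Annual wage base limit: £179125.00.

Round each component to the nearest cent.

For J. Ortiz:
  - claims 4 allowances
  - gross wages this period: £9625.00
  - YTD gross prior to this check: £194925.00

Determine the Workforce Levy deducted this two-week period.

Workforce Levy: YTD £194925.00 ≥ cap £179125.00 → £0.00

£0.00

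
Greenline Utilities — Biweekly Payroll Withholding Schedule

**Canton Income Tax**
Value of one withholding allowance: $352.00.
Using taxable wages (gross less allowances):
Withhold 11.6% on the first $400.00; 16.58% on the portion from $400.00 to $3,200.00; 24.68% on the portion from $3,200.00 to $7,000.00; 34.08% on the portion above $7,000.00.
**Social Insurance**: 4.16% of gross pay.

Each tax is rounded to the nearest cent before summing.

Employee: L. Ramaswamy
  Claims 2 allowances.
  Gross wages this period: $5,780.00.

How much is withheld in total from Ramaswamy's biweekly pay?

Canton Income Tax: taxable = $5,780.00 − 2×$352.00 = $5,076.00
  $510.64 + 24.68% × ($5,076.00 − $3,200.00) = $510.64 + 24.68% × $1,876.00 = $973.64
Social Insurance: 4.16% × $5,780.00 = $240.45
Total: $973.64 + $240.45 = $1,214.09

$1,214.09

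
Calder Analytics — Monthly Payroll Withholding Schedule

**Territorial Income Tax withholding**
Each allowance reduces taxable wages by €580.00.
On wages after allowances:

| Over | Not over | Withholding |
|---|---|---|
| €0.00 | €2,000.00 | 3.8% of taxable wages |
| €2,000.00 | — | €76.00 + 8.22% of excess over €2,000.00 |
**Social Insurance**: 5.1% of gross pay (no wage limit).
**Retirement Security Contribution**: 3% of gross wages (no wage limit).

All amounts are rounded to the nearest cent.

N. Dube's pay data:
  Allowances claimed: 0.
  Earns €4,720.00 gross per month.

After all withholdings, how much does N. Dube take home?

Territorial Income Tax: taxable = €4,720.00
  €76.00 + 8.22% × (€4,720.00 − €2,000.00) = €76.00 + 8.22% × €2,720.00 = €299.58
Social Insurance: 5.1% × €4,720.00 = €240.72
Retirement Security Contribution: 3% × €4,720.00 = €141.60
Total withheld: €299.58 + €240.72 + €141.60 = €681.90
Net pay: €4,720.00 − €681.90 = €4,038.10

€4,038.10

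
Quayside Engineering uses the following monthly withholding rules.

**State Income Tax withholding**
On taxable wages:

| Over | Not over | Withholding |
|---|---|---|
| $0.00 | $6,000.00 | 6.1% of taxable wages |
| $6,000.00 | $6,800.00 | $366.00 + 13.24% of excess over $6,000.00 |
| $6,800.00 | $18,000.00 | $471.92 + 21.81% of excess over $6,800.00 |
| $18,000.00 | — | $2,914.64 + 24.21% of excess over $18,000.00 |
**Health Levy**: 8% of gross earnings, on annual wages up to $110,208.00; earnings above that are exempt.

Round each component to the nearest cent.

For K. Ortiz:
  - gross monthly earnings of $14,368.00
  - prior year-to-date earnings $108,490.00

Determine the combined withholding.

State Income Tax: taxable = $14,368.00
  $471.92 + 21.81% × ($14,368.00 − $6,800.00) = $471.92 + 21.81% × $7,568.00 = $2,122.50
Health Levy: cap $110,208.00 − YTD $108,490.00 = $1,718.00 subject; 8% × $1,718.00 = $137.44
Total: $2,122.50 + $137.44 = $2,259.94

$2,259.94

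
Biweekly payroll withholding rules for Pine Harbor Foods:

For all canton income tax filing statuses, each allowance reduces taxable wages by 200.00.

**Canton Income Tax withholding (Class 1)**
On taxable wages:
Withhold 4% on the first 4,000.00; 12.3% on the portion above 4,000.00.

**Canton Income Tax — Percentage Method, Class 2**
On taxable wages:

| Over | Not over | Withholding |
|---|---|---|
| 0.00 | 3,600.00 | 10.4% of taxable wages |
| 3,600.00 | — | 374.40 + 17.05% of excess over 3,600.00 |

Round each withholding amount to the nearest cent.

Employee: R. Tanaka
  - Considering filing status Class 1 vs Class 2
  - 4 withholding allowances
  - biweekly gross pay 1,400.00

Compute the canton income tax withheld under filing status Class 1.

Canton Income Tax (Class 1): taxable = 1,400.00 − 4×200.00 = 600.00
  4% × 600.00 = 24.00

24.00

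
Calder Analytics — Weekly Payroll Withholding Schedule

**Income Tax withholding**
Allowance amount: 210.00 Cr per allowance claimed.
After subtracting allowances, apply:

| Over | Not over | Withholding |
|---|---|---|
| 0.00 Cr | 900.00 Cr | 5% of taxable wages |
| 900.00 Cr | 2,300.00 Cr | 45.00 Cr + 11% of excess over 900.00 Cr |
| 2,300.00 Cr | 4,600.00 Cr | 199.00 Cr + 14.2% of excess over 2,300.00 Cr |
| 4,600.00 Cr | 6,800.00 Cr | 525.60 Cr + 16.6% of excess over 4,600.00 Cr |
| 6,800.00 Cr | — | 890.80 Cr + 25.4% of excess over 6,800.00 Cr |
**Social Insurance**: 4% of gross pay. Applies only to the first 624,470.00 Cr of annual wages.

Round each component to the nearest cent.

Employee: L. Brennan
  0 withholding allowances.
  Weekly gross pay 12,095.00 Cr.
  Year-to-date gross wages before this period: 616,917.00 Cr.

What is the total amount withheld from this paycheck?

2,537.85 Cr

Income Tax: taxable = 12,095.00 Cr
  890.80 Cr + 25.4% × (12,095.00 Cr − 6,800.00 Cr) = 890.80 Cr + 25.4% × 5,295.00 Cr = 2,235.73 Cr
Social Insurance: cap 624,470.00 Cr − YTD 616,917.00 Cr = 7,553.00 Cr subject; 4% × 7,553.00 Cr = 302.12 Cr
Total: 2,235.73 Cr + 302.12 Cr = 2,537.85 Cr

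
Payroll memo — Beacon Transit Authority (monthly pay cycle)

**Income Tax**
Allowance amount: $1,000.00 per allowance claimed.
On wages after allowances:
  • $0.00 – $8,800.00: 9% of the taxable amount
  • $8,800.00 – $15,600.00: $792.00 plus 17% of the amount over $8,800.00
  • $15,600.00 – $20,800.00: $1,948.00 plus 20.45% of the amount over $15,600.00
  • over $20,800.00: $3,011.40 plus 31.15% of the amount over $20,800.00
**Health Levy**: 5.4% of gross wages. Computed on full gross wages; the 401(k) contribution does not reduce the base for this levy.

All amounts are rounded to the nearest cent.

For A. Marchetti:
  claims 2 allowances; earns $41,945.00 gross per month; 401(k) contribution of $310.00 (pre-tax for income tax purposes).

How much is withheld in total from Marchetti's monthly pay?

$11,143.53

Income Tax: taxable = $41,945.00 − $310.00 − 2×$1,000.00 = $39,635.00
  $3,011.40 + 31.15% × ($39,635.00 − $20,800.00) = $3,011.40 + 31.15% × $18,835.00 = $8,878.50
Health Levy: 5.4% × $41,945.00 = $2,265.03
Total: $8,878.50 + $2,265.03 = $11,143.53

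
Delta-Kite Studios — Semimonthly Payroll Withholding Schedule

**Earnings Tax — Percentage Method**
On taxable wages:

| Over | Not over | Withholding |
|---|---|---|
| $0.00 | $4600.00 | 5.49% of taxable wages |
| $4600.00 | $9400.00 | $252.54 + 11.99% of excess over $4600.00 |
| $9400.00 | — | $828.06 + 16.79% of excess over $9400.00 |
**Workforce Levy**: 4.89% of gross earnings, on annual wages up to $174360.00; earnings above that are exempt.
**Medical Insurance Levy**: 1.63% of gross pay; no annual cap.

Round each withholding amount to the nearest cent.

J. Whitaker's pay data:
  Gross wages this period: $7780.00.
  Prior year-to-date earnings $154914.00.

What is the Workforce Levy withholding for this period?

$380.44

Workforce Levy: 4.89% × $7780.00 = $380.44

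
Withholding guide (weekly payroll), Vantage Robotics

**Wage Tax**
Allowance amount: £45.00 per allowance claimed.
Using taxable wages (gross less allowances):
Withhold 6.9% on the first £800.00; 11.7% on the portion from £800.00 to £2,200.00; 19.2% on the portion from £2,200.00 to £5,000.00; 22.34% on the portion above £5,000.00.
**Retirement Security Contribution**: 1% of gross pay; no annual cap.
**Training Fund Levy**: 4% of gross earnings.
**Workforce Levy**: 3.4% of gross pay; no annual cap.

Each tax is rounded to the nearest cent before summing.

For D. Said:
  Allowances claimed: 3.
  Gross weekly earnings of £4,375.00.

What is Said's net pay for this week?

£3,396.82

Wage Tax: taxable = £4,375.00 − 3×£45.00 = £4,240.00
  £219.00 + 19.2% × (£4,240.00 − £2,200.00) = £219.00 + 19.2% × £2,040.00 = £610.68
Retirement Security Contribution: 1% × £4,375.00 = £43.75
Training Fund Levy: 4% × £4,375.00 = £175.00
Workforce Levy: 3.4% × £4,375.00 = £148.75
Total withheld: £610.68 + £43.75 + £175.00 + £148.75 = £978.18
Net pay: £4,375.00 − £978.18 = £3,396.82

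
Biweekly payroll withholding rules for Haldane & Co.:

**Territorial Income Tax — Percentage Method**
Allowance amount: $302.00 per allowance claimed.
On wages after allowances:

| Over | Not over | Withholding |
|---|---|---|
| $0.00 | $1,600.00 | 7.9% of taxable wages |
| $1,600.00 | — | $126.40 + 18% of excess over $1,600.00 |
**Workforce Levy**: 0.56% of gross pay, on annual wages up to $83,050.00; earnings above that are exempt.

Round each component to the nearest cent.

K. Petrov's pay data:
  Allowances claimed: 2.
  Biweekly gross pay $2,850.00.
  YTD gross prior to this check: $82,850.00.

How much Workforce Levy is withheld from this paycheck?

Workforce Levy: cap $83,050.00 − YTD $82,850.00 = $200.00 subject; 0.56% × $200.00 = $1.12

$1.12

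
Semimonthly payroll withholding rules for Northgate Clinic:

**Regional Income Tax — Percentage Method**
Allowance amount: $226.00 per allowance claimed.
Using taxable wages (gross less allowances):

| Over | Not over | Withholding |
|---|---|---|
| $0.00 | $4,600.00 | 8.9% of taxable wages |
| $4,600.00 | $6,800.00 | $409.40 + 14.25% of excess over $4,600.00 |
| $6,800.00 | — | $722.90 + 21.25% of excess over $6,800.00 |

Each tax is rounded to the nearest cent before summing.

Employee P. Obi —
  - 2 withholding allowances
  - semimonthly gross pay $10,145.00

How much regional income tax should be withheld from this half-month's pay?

Regional Income Tax: taxable = $10,145.00 − 2×$226.00 = $9,693.00
  $722.90 + 21.25% × ($9,693.00 − $6,800.00) = $722.90 + 21.25% × $2,893.00 = $1,337.66

$1,337.66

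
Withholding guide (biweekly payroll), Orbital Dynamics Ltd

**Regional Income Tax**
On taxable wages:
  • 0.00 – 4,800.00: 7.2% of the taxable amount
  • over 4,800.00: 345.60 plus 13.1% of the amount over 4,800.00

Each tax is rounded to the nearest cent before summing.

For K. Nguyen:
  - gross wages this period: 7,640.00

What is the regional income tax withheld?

Regional Income Tax: taxable = 7,640.00
  345.60 + 13.1% × (7,640.00 − 4,800.00) = 345.60 + 13.1% × 2,840.00 = 717.64

717.64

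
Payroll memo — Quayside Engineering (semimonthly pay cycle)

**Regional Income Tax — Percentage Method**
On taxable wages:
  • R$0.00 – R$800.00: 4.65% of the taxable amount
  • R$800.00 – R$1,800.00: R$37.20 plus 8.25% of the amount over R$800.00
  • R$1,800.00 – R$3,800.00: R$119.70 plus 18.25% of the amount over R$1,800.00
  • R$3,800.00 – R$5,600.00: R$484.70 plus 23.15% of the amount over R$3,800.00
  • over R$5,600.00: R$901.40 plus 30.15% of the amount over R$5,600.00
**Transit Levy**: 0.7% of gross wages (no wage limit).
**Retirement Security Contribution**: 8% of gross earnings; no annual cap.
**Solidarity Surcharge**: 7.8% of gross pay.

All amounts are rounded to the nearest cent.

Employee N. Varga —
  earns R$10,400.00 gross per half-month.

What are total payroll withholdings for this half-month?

R$4,064.60

Regional Income Tax: taxable = R$10,400.00
  R$901.40 + 30.15% × (R$10,400.00 − R$5,600.00) = R$901.40 + 30.15% × R$4,800.00 = R$2,348.60
Transit Levy: 0.7% × R$10,400.00 = R$72.80
Retirement Security Contribution: 8% × R$10,400.00 = R$832.00
Solidarity Surcharge: 7.8% × R$10,400.00 = R$811.20
Total: R$2,348.60 + R$72.80 + R$832.00 + R$811.20 = R$4,064.60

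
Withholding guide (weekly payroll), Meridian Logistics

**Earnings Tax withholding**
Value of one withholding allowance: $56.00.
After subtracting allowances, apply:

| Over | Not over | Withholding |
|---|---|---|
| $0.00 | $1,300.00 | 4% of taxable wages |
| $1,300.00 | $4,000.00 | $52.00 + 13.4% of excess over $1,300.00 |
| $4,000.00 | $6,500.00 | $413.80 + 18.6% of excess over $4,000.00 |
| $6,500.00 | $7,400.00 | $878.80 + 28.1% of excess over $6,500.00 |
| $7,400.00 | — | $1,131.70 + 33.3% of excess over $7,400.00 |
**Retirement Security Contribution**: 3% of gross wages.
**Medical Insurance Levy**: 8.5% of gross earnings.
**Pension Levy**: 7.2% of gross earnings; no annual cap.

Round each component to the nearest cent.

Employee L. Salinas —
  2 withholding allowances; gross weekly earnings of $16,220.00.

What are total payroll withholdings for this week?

Earnings Tax: taxable = $16,220.00 − 2×$56.00 = $16,108.00
  $1,131.70 + 33.3% × ($16,108.00 − $7,400.00) = $1,131.70 + 33.3% × $8,708.00 = $4,031.46
Retirement Security Contribution: 3% × $16,220.00 = $486.60
Medical Insurance Levy: 8.5% × $16,220.00 = $1,378.70
Pension Levy: 7.2% × $16,220.00 = $1,167.84
Total: $4,031.46 + $486.60 + $1,378.70 + $1,167.84 = $7,064.60

$7,064.60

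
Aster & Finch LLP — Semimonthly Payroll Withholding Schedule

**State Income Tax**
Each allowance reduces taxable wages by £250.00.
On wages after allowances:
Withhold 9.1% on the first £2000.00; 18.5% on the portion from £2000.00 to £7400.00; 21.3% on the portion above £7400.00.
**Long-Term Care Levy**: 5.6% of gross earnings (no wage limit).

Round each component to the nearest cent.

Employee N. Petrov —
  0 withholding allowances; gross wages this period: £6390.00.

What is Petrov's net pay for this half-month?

State Income Tax: taxable = £6390.00
  £182.00 + 18.5% × (£6390.00 − £2000.00) = £182.00 + 18.5% × £4390.00 = £994.15
Long-Term Care Levy: 5.6% × £6390.00 = £357.84
Total withheld: £994.15 + £357.84 = £1351.99
Net pay: £6390.00 − £1351.99 = £5038.01

£5038.01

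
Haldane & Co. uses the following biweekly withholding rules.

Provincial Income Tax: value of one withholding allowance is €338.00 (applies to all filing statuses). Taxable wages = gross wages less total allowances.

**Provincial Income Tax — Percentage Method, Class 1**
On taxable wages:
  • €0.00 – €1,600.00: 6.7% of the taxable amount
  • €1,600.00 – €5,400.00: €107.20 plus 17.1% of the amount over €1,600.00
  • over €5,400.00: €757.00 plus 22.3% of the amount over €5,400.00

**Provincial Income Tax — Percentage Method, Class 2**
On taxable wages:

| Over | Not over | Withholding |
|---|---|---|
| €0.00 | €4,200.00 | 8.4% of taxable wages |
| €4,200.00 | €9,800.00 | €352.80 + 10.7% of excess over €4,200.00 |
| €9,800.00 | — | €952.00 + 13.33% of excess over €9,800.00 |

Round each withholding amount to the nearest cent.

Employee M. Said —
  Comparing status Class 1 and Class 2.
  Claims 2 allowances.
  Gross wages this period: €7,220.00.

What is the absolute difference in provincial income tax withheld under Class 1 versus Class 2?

€408.50

Provincial Income Tax (Class 1): taxable = €7,220.00 − 2×€338.00 = €6,544.00
  €757.00 + 22.3% × (€6,544.00 − €5,400.00) = €757.00 + 22.3% × €1,144.00 = €1,012.11
Provincial Income Tax (Class 2): taxable = €7,220.00 − 2×€338.00 = €6,544.00
  €352.80 + 10.7% × (€6,544.00 − €4,200.00) = €352.80 + 10.7% × €2,344.00 = €603.61
Difference: |€1,012.11 − €603.61| = €408.50 (higher under Class 1)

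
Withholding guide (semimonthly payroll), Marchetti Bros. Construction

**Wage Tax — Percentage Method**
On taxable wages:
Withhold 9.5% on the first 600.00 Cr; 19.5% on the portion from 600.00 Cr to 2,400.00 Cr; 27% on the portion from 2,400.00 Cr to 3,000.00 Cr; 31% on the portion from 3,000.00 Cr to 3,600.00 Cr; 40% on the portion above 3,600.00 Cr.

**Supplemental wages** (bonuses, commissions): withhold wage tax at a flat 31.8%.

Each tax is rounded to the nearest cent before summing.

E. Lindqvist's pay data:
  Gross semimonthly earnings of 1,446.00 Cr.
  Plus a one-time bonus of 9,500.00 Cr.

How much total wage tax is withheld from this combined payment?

3,242.97 Cr

Wage Tax: taxable = 1,446.00 Cr
  57.00 Cr + 19.5% × (1,446.00 Cr − 600.00 Cr) = 57.00 Cr + 19.5% × 846.00 Cr = 221.97 Cr
Supplemental (31.8% flat on bonus): 31.8% × 9,500.00 Cr = 3,021.00 Cr
Total wage tax: 221.97 Cr + 3,021.00 Cr = 3,242.97 Cr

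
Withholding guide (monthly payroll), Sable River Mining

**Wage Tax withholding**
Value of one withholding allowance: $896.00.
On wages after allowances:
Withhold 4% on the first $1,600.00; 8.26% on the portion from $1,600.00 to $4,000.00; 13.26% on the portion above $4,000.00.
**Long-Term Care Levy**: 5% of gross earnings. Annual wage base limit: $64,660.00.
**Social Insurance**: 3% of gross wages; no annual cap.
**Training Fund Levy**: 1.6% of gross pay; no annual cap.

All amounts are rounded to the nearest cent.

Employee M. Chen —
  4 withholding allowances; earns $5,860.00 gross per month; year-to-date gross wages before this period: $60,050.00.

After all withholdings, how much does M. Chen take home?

$5,240.10

Wage Tax: taxable = $5,860.00 − 4×$896.00 = $2,276.00
  $64.00 + 8.26% × ($2,276.00 − $1,600.00) = $64.00 + 8.26% × $676.00 = $119.84
Long-Term Care Levy: cap $64,660.00 − YTD $60,050.00 = $4,610.00 subject; 5% × $4,610.00 = $230.50
Social Insurance: 3% × $5,860.00 = $175.80
Training Fund Levy: 1.6% × $5,860.00 = $93.76
Total withheld: $119.84 + $230.50 + $175.80 + $93.76 = $619.90
Net pay: $5,860.00 − $619.90 = $5,240.10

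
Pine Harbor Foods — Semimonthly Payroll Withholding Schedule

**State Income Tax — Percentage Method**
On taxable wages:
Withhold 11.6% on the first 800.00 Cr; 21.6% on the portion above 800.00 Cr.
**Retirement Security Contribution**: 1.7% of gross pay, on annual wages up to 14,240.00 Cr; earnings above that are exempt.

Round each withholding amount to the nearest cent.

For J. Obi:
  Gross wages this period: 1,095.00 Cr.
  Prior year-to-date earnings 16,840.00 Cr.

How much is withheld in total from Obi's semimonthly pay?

State Income Tax: taxable = 1,095.00 Cr
  92.80 Cr + 21.6% × (1,095.00 Cr − 800.00 Cr) = 92.80 Cr + 21.6% × 295.00 Cr = 156.52 Cr
Retirement Security Contribution: YTD 16,840.00 Cr ≥ cap 14,240.00 Cr → 0.00 Cr
Total: 156.52 Cr + 0.00 Cr = 156.52 Cr

156.52 Cr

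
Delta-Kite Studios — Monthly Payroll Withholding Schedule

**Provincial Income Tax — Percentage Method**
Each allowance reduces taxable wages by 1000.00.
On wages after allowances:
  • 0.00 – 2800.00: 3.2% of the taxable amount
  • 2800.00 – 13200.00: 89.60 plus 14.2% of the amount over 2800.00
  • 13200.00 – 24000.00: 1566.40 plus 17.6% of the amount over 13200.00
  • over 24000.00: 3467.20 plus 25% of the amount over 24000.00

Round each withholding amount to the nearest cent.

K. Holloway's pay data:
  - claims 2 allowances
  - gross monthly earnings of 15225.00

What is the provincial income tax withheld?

Provincial Income Tax: taxable = 15225.00 − 2×1000.00 = 13225.00
  1566.40 + 17.6% × (13225.00 − 13200.00) = 1566.40 + 17.6% × 25.00 = 1570.80

1570.80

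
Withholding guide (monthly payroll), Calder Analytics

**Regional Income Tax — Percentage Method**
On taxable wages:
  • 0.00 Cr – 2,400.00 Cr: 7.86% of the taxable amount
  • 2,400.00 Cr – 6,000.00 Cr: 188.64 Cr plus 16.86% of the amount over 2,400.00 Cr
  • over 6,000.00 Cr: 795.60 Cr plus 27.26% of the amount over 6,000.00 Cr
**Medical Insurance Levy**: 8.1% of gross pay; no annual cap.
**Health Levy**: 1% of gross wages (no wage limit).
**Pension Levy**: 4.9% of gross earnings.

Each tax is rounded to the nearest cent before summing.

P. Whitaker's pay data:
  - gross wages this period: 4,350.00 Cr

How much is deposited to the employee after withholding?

Regional Income Tax: taxable = 4,350.00 Cr
  188.64 Cr + 16.86% × (4,350.00 Cr − 2,400.00 Cr) = 188.64 Cr + 16.86% × 1,950.00 Cr = 517.41 Cr
Medical Insurance Levy: 8.1% × 4,350.00 Cr = 352.35 Cr
Health Levy: 1% × 4,350.00 Cr = 43.50 Cr
Pension Levy: 4.9% × 4,350.00 Cr = 213.15 Cr
Total withheld: 517.41 Cr + 352.35 Cr + 43.50 Cr + 213.15 Cr = 1,126.41 Cr
Net pay: 4,350.00 Cr − 1,126.41 Cr = 3,223.59 Cr

3,223.59 Cr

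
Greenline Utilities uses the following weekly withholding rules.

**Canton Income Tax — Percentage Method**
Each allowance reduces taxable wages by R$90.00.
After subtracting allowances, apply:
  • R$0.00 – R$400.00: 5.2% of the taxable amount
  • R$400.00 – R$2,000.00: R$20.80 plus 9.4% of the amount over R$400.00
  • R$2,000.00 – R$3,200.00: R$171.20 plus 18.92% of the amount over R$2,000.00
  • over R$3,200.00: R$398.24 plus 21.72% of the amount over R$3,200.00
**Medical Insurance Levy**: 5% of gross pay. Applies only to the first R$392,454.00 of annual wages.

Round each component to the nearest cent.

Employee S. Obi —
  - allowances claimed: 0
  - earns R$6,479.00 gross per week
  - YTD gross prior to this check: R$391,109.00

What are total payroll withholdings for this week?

Canton Income Tax: taxable = R$6,479.00
  R$398.24 + 21.72% × (R$6,479.00 − R$3,200.00) = R$398.24 + 21.72% × R$3,279.00 = R$1,110.44
Medical Insurance Levy: cap R$392,454.00 − YTD R$391,109.00 = R$1,345.00 subject; 5% × R$1,345.00 = R$67.25
Total: R$1,110.44 + R$67.25 = R$1,177.69

R$1,177.69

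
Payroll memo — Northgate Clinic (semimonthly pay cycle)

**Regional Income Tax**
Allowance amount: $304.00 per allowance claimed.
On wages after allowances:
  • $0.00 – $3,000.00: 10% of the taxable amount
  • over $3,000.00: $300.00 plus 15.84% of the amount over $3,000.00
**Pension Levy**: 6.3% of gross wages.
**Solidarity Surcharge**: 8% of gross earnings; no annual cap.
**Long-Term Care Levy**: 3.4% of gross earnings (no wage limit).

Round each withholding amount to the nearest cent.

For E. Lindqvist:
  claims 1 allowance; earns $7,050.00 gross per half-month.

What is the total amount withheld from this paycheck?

Regional Income Tax: taxable = $7,050.00 − 1×$304.00 = $6,746.00
  $300.00 + 15.84% × ($6,746.00 − $3,000.00) = $300.00 + 15.84% × $3,746.00 = $893.37
Pension Levy: 6.3% × $7,050.00 = $444.15
Solidarity Surcharge: 8% × $7,050.00 = $564.00
Long-Term Care Levy: 3.4% × $7,050.00 = $239.70
Total: $893.37 + $444.15 + $564.00 + $239.70 = $2,141.22

$2,141.22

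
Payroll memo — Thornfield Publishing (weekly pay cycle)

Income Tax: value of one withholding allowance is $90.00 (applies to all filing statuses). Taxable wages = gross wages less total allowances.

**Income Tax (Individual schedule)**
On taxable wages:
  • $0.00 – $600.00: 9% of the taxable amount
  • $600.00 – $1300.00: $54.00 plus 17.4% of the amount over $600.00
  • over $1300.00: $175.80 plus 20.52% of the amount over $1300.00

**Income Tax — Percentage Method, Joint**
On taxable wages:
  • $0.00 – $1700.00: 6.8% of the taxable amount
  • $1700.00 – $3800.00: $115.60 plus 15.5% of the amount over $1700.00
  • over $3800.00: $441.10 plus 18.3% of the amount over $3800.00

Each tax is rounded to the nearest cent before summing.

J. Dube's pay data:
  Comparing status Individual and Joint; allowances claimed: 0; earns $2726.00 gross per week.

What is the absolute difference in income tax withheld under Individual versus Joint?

$193.79

Income Tax (Individual): taxable = $2726.00
  $175.80 + 20.52% × ($2726.00 − $1300.00) = $175.80 + 20.52% × $1426.00 = $468.42
Income Tax (Joint): taxable = $2726.00
  $115.60 + 15.5% × ($2726.00 − $1700.00) = $115.60 + 15.5% × $1026.00 = $274.63
Difference: |$468.42 − $274.63| = $193.79 (higher under Individual)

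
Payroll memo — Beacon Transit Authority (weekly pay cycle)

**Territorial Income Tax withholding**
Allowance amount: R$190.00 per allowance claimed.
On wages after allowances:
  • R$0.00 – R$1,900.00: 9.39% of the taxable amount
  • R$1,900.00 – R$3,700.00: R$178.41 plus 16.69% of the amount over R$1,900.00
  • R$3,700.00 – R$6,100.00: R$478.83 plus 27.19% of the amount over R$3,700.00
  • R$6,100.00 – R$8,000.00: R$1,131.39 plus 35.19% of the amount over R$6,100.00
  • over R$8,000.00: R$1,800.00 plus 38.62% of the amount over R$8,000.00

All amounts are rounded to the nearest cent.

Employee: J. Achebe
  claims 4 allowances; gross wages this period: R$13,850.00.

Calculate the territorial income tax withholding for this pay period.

Territorial Income Tax: taxable = R$13,850.00 − 4×R$190.00 = R$13,090.00
  R$1,800.00 + 38.62% × (R$13,090.00 − R$8,000.00) = R$1,800.00 + 38.62% × R$5,090.00 = R$3,765.76

R$3,765.76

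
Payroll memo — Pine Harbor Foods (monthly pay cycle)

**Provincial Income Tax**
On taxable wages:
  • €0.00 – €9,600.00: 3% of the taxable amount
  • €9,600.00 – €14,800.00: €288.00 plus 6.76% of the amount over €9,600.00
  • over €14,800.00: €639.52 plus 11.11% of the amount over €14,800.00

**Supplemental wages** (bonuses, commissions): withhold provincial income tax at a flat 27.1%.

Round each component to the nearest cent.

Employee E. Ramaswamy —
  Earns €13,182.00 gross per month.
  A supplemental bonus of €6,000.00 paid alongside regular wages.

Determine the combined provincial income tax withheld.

€2,156.14

Provincial Income Tax: taxable = €13,182.00
  €288.00 + 6.76% × (€13,182.00 − €9,600.00) = €288.00 + 6.76% × €3,582.00 = €530.14
Supplemental (27.1% flat on bonus): 27.1% × €6,000.00 = €1,626.00
Total provincial income tax: €530.14 + €1,626.00 = €2,156.14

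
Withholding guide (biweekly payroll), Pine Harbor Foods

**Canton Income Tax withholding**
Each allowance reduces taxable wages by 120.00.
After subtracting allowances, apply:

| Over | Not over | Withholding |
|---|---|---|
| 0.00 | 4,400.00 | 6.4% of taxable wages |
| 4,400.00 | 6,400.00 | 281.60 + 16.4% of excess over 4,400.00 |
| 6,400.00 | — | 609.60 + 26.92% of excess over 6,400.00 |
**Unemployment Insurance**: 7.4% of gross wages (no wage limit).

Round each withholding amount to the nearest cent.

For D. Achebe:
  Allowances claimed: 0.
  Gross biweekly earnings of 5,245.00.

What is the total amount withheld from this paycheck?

808.31

Canton Income Tax: taxable = 5,245.00
  281.60 + 16.4% × (5,245.00 − 4,400.00) = 281.60 + 16.4% × 845.00 = 420.18
Unemployment Insurance: 7.4% × 5,245.00 = 388.13
Total: 420.18 + 388.13 = 808.31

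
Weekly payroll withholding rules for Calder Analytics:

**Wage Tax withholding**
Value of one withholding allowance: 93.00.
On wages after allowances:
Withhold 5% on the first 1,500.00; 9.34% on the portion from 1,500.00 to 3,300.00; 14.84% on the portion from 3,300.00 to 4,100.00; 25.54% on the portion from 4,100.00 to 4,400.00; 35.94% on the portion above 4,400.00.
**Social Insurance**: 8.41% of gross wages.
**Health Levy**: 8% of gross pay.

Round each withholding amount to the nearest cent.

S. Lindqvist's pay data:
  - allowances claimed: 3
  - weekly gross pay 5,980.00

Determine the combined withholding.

1,887.36

Wage Tax: taxable = 5,980.00 − 3×93.00 = 5,701.00
  438.46 + 35.94% × (5,701.00 − 4,400.00) = 438.46 + 35.94% × 1,301.00 = 906.04
Social Insurance: 8.41% × 5,980.00 = 502.92
Health Levy: 8% × 5,980.00 = 478.40
Total: 906.04 + 502.92 + 478.40 = 1,887.36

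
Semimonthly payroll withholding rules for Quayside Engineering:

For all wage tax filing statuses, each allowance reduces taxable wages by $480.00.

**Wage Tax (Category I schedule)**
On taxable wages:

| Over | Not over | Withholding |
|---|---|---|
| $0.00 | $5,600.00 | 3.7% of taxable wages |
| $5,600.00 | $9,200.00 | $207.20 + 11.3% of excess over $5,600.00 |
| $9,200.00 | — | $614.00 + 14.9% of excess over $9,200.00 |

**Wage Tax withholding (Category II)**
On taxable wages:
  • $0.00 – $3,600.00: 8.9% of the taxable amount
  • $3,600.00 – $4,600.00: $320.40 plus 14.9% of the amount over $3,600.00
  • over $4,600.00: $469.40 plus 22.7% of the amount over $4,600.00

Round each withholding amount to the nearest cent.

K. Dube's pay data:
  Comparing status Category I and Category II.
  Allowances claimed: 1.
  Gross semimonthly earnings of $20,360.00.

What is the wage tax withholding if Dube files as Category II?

$3,937.96

Wage Tax (Category II): taxable = $20,360.00 − 1×$480.00 = $19,880.00
  $469.40 + 22.7% × ($19,880.00 − $4,600.00) = $469.40 + 22.7% × $15,280.00 = $3,937.96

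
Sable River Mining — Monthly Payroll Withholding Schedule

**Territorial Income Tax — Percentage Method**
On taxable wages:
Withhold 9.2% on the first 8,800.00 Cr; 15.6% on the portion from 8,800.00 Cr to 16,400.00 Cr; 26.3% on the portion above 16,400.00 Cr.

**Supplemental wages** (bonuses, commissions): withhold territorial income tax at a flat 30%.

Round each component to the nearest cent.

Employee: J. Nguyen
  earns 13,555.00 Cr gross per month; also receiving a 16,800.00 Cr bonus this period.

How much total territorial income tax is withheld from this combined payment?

6,591.38 Cr

Territorial Income Tax: taxable = 13,555.00 Cr
  809.60 Cr + 15.6% × (13,555.00 Cr − 8,800.00 Cr) = 809.60 Cr + 15.6% × 4,755.00 Cr = 1,551.38 Cr
Supplemental (30% flat on bonus): 30% × 16,800.00 Cr = 5,040.00 Cr
Total territorial income tax: 1,551.38 Cr + 5,040.00 Cr = 6,591.38 Cr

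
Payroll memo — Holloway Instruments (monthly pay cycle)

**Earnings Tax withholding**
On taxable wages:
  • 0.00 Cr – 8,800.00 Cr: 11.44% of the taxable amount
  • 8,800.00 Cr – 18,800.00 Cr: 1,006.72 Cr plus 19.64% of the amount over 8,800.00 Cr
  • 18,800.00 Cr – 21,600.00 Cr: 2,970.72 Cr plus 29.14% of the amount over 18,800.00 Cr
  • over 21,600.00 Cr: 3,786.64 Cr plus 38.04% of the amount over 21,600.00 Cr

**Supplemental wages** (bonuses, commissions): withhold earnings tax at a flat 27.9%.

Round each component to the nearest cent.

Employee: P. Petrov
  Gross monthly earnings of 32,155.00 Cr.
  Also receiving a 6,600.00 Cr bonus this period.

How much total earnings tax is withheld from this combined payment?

Earnings Tax: taxable = 32,155.00 Cr
  3,786.64 Cr + 38.04% × (32,155.00 Cr − 21,600.00 Cr) = 3,786.64 Cr + 38.04% × 10,555.00 Cr = 7,801.76 Cr
Supplemental (27.9% flat on bonus): 27.9% × 6,600.00 Cr = 1,841.40 Cr
Total earnings tax: 7,801.76 Cr + 1,841.40 Cr = 9,643.16 Cr

9,643.16 Cr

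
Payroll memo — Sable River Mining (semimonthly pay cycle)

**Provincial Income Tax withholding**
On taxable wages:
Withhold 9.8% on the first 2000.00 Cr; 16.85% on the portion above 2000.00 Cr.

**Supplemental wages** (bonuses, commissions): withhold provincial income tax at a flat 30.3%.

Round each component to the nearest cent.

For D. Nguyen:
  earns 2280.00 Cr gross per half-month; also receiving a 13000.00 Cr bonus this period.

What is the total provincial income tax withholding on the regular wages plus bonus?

4182.18 Cr

Provincial Income Tax: taxable = 2280.00 Cr
  196.00 Cr + 16.85% × (2280.00 Cr − 2000.00 Cr) = 196.00 Cr + 16.85% × 280.00 Cr = 243.18 Cr
Supplemental (30.3% flat on bonus): 30.3% × 13000.00 Cr = 3939.00 Cr
Total provincial income tax: 243.18 Cr + 3939.00 Cr = 4182.18 Cr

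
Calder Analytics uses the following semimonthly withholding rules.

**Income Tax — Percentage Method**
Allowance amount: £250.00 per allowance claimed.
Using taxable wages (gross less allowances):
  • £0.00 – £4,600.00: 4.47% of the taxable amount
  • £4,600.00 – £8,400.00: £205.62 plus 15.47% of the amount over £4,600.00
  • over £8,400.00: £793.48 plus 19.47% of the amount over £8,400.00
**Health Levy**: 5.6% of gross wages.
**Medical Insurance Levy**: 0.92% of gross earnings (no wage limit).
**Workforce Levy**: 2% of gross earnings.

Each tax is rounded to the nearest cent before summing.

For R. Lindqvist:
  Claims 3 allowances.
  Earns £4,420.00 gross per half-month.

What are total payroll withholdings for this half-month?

£540.63

Income Tax: taxable = £4,420.00 − 3×£250.00 = £3,670.00
  4.47% × £3,670.00 = £164.05
Health Levy: 5.6% × £4,420.00 = £247.52
Medical Insurance Levy: 0.92% × £4,420.00 = £40.66
Workforce Levy: 2% × £4,420.00 = £88.40
Total: £164.05 + £247.52 + £40.66 + £88.40 = £540.63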